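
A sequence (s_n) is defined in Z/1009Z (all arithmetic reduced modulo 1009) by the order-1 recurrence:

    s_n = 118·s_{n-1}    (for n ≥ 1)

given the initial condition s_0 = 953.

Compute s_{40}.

829

s_1 = 118·953 = 455
s_2 = 118·455 = 213
s_3 = 118·213 = 918
s_4 = 118·918 = 361
s_5 = 118·361 = 220
s_6 = 118·220 = 735
s_7 = 118·735 = 965
s_8 = 118·965 = 862
s_9 = 118·862 = 816
s_10 = 118·816 = 433
s_11 = 118·433 = 644
s_12 = 118·644 = 317
s_13 = 118·317 = 73
s_14 = 118·73 = 542
s_15 = 118·542 = 389
s_16 = 118·389 = 497
s_17 = 118·497 = 124
s_18 = 118·124 = 506
s_19 = 118·506 = 177
s_20 = 118·177 = 706
s_21 = 118·706 = 570
s_22 = 118·570 = 666
s_23 = 118·666 = 895
s_24 = 118·895 = 674
s_25 = 118·674 = 830
s_26 = 118·830 = 67
s_27 = 118·67 = 843
s_28 = 118·843 = 592
s_29 = 118·592 = 235
s_30 = 118·235 = 487
s_31 = 118·487 = 962
s_32 = 118·962 = 508
s_33 = 118·508 = 413
s_34 = 118·413 = 302
s_35 = 118·302 = 321
s_36 = 118·321 = 545
s_37 = 118·545 = 743
s_38 = 118·743 = 900
s_39 = 118·900 = 255
s_40 = 118·255 = 829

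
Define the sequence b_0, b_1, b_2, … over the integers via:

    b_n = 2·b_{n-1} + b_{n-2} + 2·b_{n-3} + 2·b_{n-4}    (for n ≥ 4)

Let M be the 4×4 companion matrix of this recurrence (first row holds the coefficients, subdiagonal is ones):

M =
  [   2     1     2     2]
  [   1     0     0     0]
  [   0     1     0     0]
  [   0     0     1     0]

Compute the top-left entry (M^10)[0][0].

(M^10)[0][0] is the top entry after applying M 10 times to the unit state (1, 0, 0, 0). Equivalently it is h_{13} for the auxiliary sequence (h_n) obeying the same recurrence with h_3 = 1 and h_i = 0 for 0 ≤ i < 3:
h_4 = 2·1 + 1·0 + 2·0 + 2·0 = 2
h_5 = 2·2 + 1·1 + 2·0 + 2·0 = 5
h_6 = 2·5 + 1·2 + 2·1 + 2·0 = 14
h_7 = 2·14 + 1·5 + 2·2 + 2·1 = 39
h_8 = 2·39 + 1·14 + 2·5 + 2·2 = 106
h_9 = 2·106 + 1·39 + 2·14 + 2·5 = 289
h_10 = 2·289 + 1·106 + 2·39 + 2·14 = 790
h_11 = 2·790 + 1·289 + 2·106 + 2·39 = 2159
h_12 = 2·2159 + 1·790 + 2·289 + 2·106 = 5898
h_13 = 2·5898 + 1·2159 + 2·790 + 2·289 = 16113

16113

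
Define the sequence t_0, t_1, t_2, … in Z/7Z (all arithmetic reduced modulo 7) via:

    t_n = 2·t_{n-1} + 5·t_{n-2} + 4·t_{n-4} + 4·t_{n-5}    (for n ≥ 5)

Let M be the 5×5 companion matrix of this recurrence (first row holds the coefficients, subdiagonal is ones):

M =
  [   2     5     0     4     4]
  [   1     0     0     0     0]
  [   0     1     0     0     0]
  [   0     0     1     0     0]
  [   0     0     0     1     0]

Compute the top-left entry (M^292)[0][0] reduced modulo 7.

4

(M^292)[0][0] is the top entry after applying M 292 times to the unit state (1, 0, 0, 0, 0). Equivalently it is h_{296} for the auxiliary sequence (h_n) obeying the same recurrence with h_4 = 1 and h_i = 0 for 0 ≤ i < 4:
h_5 = 2·1 + 5·0 + 0·0 + 4·0 + 4·0 = 2
h_6 = 2·2 + 5·1 + 0·0 + 4·0 + 4·0 = 2
h_7 = 2·2 + 5·2 + 0·1 + 4·0 + 4·0 = 0
h_8 = 2·0 + 5·2 + 0·2 + 4·1 + 4·0 = 0
h_9 = 2·0 + 5·0 + 0·2 + 4·2 + 4·1 = 5
h_10 = 2·5 + 5·0 + 0·0 + 4·2 + 4·2 = 5
Continuing the recurrence:
  h_11 = 1;  h_12 = 6;  h_13 = 2;  h_14 = 4;  h_15 = 0;  h_16 = 6
  h_17 = 2;  h_18 = 2;  h_19 = 2;  h_20 = 3;  h_21 = 6;  h_22 = 1
  h_23 = 6;  h_24 = 2;  h_25 = 0;  h_26 = 3;  h_27 = 6;  h_28 = 3
  h_29 = 2;  h_30 = 3;  h_31 = 3;  h_32 = 1;  h_33 = 2;  h_34 = 1
  h_35 = 1;  h_36 = 2;  h_37 = 0;  h_38 = 1;  h_39 = 3;  h_40 = 2
  h_41 = 6;  h_42 = 5;  h_43 = 0;  h_44 = 3;  h_45 = 3;  h_46 = 2
  h_47 = 4;  h_48 = 2;  h_49 = 6;  h_50 = 0;  h_51 = 5;  h_52 = 6
  h_53 = 6;  h_54 = 3;  h_55 = 0;  h_56 = 3;  h_57 = 5;  h_58 = 5
  h_59 = 5;  h_60 = 5;  h_61 = 4;  h_62 = 3;  h_63 = 3;  h_64 = 5
  h_65 = 5;  h_66 = 0;  h_67 = 0;  h_68 = 4;  h_69 = 6;  h_70 = 3
  h_71 = 1;  h_72 = 5;  h_73 = 6;  h_74 = 3;  h_75 = 3;  h_76 = 3
  h_77 = 2;  h_78 = 6;  h_79 = 4;  h_80 = 6;  h_81 = 3;  h_82 = 5
  h_83 = 2;  h_84 = 6;  h_85 = 2;  h_86 = 3;  h_87 = 2;  h_88 = 2
  h_89 = 4;  h_90 = 3;  h_91 = 4;  h_92 = 4;  h_93 = 3;  h_94 = 5
  h_95 = 4;  h_96 = 2;  h_97 = 3;  h_98 = 6;  h_99 = 0;  h_100 = 5
  h_101 = 2;  h_102 = 2;  h_103 = 3;  h_104 = 1;  h_105 = 3;  h_106 = 6
  h_107 = 5;  h_108 = 0;  h_109 = 6;  h_110 = 6;  h_111 = 2;  h_112 = 5
  h_113 = 2;  h_114 = 0;  h_115 = 0;  h_116 = 0;  h_117 = 0;  h_118 = 1
  h_119 = 2;  h_120 = 2;  h_121 = 0;  h_122 = 0;  h_123 = 5;  h_124 = 5
  h_125 = 1;  h_126 = 6;  h_127 = 2;  h_128 = 4;  h_129 = 0;  h_130 = 6
  h_131 = 2;  h_132 = 2;  h_133 = 2;  h_134 = 3;  h_135 = 6;  h_136 = 1
  h_137 = 6;  h_138 = 2;  h_139 = 0;  h_140 = 3;  h_141 = 6;  h_142 = 3
  h_143 = 2;  h_144 = 3;  h_145 = 3;  h_146 = 1;  h_147 = 2;  h_148 = 1
  h_149 = 1;  h_150 = 2;  h_151 = 0;  h_152 = 1;  h_153 = 3;  h_154 = 2
  h_155 = 6;  h_156 = 5;  h_157 = 0;  h_158 = 3;  h_159 = 3;  h_160 = 2
  h_161 = 4;  h_162 = 2;  h_163 = 6;  h_164 = 0;  h_165 = 5;  h_166 = 6
  h_167 = 6;  h_168 = 3;  h_169 = 0;  h_170 = 3;  h_171 = 5;  h_172 = 5
  h_173 = 5;  h_174 = 5;  h_175 = 4;  h_176 = 3;  h_177 = 3;  h_178 = 5
  h_179 = 5;  h_180 = 0;  h_181 = 0;  h_182 = 4;  h_183 = 6;  h_184 = 3
  h_185 = 1;  h_186 = 5;  h_187 = 6;  h_188 = 3;  h_189 = 3;  h_190 = 3
  h_191 = 2;  h_192 = 6;  h_193 = 4;  h_194 = 6;  h_195 = 3;  h_196 = 5
  h_197 = 2;  h_198 = 6;  h_199 = 2;  h_200 = 3;  h_201 = 2;  h_202 = 2
  h_203 = 4;  h_204 = 3;  h_205 = 4;  h_206 = 4;  h_207 = 3;  h_208 = 5
  h_209 = 4;  h_210 = 2;  h_211 = 3;  h_212 = 6;  h_213 = 0;  h_214 = 5
  h_215 = 2;  h_216 = 2;  h_217 = 3;  h_218 = 1;  h_219 = 3;  h_220 = 6
  h_221 = 5;  h_222 = 0;  h_223 = 6;  h_224 = 6;  h_225 = 2;  h_226 = 5
  h_227 = 2;  h_228 = 0;  h_229 = 0;  h_230 = 0;  h_231 = 0;  h_232 = 1
  h_233 = 2;  h_234 = 2;  h_235 = 0;  h_236 = 0;  h_237 = 5;  h_238 = 5
  h_239 = 1;  h_240 = 6;  h_241 = 2;  h_242 = 4;  h_243 = 0;  h_244 = 6
  h_245 = 2;  h_246 = 2;  h_247 = 2;  h_248 = 3;  h_249 = 6;  h_250 = 1
  h_251 = 6;  h_252 = 2;  h_253 = 0;  h_254 = 3;  h_255 = 6;  h_256 = 3
  h_257 = 2;  h_258 = 3;  h_259 = 3;  h_260 = 1;  h_261 = 2;  h_262 = 1
  h_263 = 1;  h_264 = 2;  h_265 = 0;  h_266 = 1;  h_267 = 3;  h_268 = 2
  h_269 = 6;  h_270 = 5;  h_271 = 0;  h_272 = 3;  h_273 = 3;  h_274 = 2
  h_275 = 4;  h_276 = 2;  h_277 = 6;  h_278 = 0;  h_279 = 5;  h_280 = 6
  h_281 = 6;  h_282 = 3;  h_283 = 0;  h_284 = 3;  h_285 = 5;  h_286 = 5
  h_287 = 5;  h_288 = 5;  h_289 = 4;  h_290 = 3;  h_291 = 3;  h_292 = 5
  h_293 = 5;  h_294 = 0
h_295 = 2·0 + 5·5 + 0·5 + 4·3 + 4·3 = 0
h_296 = 2·0 + 5·0 + 0·5 + 4·5 + 4·3 = 4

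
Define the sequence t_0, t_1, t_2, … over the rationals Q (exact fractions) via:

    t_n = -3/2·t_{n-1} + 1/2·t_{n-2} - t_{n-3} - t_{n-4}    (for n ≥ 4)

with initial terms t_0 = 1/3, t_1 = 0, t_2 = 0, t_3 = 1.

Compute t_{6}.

-163/24

t_4 = -3/2·1 + 1/2·0 + -1·0 + -1·1/3 = -11/6
t_5 = -3/2·-11/6 + 1/2·1 + -1·0 + -1·0 = 13/4
t_6 = -3/2·13/4 + 1/2·-11/6 + -1·1 + -1·0 = -163/24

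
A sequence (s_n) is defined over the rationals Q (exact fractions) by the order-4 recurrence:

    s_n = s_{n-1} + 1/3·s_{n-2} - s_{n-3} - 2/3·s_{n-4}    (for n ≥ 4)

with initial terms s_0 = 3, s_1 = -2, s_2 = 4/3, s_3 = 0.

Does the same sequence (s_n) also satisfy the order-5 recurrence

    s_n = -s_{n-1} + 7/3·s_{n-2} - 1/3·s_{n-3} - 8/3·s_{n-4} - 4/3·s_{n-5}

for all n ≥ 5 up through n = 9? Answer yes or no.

yes

Terms s_0..s_9: 3, -2, 4/3, 0, 4/9, 4/9, -8/27, -16/27, -116/81, -44/27
n=5: candidate gives 4/9, actual s_5 = 4/9 ✓
n=6: candidate gives -8/27, actual s_6 = -8/27 ✓
n=7: candidate gives -16/27, actual s_7 = -16/27 ✓
n=8: candidate gives -116/81, actual s_8 = -116/81 ✓
n=9: candidate gives -44/27, actual s_9 = -44/27 ✓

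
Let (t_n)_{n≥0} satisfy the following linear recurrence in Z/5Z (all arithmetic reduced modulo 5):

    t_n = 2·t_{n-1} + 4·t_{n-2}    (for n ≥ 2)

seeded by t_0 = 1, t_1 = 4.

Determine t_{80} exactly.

1

t_2 = 2·4 + 4·1 = 2
t_3 = 2·2 + 4·4 = 0
t_4 = 2·0 + 4·2 = 3
t_5 = 2·3 + 4·0 = 1
t_6 = 2·1 + 4·3 = 4
(t_5, t_6) = (1, 4) = (t_0, t_1), so the sequence has period 5.
80 ≡ 0 (mod 5), hence t_80 = t_0 = 1.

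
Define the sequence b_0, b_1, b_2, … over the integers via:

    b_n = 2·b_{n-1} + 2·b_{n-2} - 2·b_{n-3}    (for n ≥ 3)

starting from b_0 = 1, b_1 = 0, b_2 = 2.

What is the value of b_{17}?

b_3 = 2·2 + 2·0 + -2·1 = 2
b_4 = 2·2 + 2·2 + -2·0 = 8
b_5 = 2·8 + 2·2 + -2·2 = 16
b_6 = 2·16 + 2·8 + -2·2 = 44
b_7 = 2·44 + 2·16 + -2·8 = 104
b_8 = 2·104 + 2·44 + -2·16 = 264
b_9 = 2·264 + 2·104 + -2·44 = 648
b_10 = 2·648 + 2·264 + -2·104 = 1616
b_11 = 2·1616 + 2·648 + -2·264 = 4000
b_12 = 2·4000 + 2·1616 + -2·648 = 9936
b_13 = 2·9936 + 2·4000 + -2·1616 = 24640
b_14 = 2·24640 + 2·9936 + -2·4000 = 61152
b_15 = 2·61152 + 2·24640 + -2·9936 = 151712
b_16 = 2·151712 + 2·61152 + -2·24640 = 376448
b_17 = 2·376448 + 2·151712 + -2·61152 = 934016

934016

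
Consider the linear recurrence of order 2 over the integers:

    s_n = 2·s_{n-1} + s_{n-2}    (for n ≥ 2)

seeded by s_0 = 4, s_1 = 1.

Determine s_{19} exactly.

17601949

s_2 = 2·1 + 1·4 = 6
s_3 = 2·6 + 1·1 = 13
s_4 = 2·13 + 1·6 = 32
s_5 = 2·32 + 1·13 = 77
s_6 = 2·77 + 1·32 = 186
s_7 = 2·186 + 1·77 = 449
s_8 = 2·449 + 1·186 = 1084
s_9 = 2·1084 + 1·449 = 2617
s_10 = 2·2617 + 1·1084 = 6318
s_11 = 2·6318 + 1·2617 = 15253
s_12 = 2·15253 + 1·6318 = 36824
s_13 = 2·36824 + 1·15253 = 88901
s_14 = 2·88901 + 1·36824 = 214626
s_15 = 2·214626 + 1·88901 = 518153
s_16 = 2·518153 + 1·214626 = 1250932
s_17 = 2·1250932 + 1·518153 = 3020017
s_18 = 2·3020017 + 1·1250932 = 7290966
s_19 = 2·7290966 + 1·3020017 = 17601949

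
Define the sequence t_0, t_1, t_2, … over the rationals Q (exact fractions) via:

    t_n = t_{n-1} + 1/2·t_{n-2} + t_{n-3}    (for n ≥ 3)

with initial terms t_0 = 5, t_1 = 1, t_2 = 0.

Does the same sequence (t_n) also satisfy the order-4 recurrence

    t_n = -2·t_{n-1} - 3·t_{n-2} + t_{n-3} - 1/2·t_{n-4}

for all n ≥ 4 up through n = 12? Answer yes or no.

Terms t_0..t_12: 5, 1, 0, 11/2, 13/2, 37/4, 18, 233/8, 379/8, 1279/16, 531/4, 7043/32, 11725/32
n=4: candidate gives -25/2, actual t_4 = 13/2 ✗

no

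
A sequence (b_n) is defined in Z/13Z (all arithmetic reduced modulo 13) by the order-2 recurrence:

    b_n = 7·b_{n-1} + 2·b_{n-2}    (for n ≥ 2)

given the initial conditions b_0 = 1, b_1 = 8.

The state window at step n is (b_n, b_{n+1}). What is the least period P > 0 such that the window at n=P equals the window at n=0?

n=0: window = (1, 8)
n=1: window = (8, 6)
n=2: window = (6, 6)
n=3: window = (6, 2)
n=4: window = (2, 0)
n=5: window = (0, 4)
n=6: window = (4, 2)
n=7: window = (2, 9)
n=8: window = (9, 2)
n=9: window = (2, 6)
n=10: window = (6, 7)
n=11: window = (7, 9)
n=12: window = (9, 12)
n=13: window = (12, 11)
n=14: window = (11, 10)
n=15: window = (10, 1)
n=16: window = (1, 1)
n=17: window = (1, 9)
n=18: window = (9, 0)
n=19: window = (0, 5)
n=20: window = (5, 9)
n=21: window = (9, 8)
n=22: window = (8, 9)
n=23: window = (9, 1)
n=24: window = (1, 12)
n=25: window = (12, 8)
n=26: window = (8, 2)
n=27: window = (2, 4)
n=28: window = (4, 6)
n=29: window = (6, 11)
n=30: window = (11, 11)
n=31: window = (11, 8)
n=32: window = (8, 0)
n=33: window = (0, 3)
n=34: window = (3, 8)
n=35: window = (8, 10)
n=36: window = (10, 8)
n=37: window = (8, 11)
n=38: window = (11, 2)
n=39: window = (2, 10)
n=40: window = (10, 9)
…
n=166: window = (2, 7)
n=167: window = (7, 1)
n=168: window = (1, 8)
window at n=168 equals window at n=0 → period = 168

168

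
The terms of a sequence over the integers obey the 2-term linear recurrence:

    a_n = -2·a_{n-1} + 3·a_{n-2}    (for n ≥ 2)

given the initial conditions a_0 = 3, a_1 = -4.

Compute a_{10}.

a_2 = -2·-4 + 3·3 = 17
a_3 = -2·17 + 3·-4 = -46
a_4 = -2·-46 + 3·17 = 143
a_5 = -2·143 + 3·-46 = -424
a_6 = -2·-424 + 3·143 = 1277
a_7 = -2·1277 + 3·-424 = -3826
a_8 = -2·-3826 + 3·1277 = 11483
a_9 = -2·11483 + 3·-3826 = -34444
a_10 = -2·-34444 + 3·11483 = 103337

103337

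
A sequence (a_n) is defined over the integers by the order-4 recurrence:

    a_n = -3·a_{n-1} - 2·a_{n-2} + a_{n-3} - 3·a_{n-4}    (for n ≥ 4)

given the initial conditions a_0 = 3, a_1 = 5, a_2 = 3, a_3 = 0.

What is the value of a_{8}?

a_4 = -3·0 + -2·3 + 1·5 + -3·3 = -10
a_5 = -3·-10 + -2·0 + 1·3 + -3·5 = 18
a_6 = -3·18 + -2·-10 + 1·0 + -3·3 = -43
a_7 = -3·-43 + -2·18 + 1·-10 + -3·0 = 83
a_8 = -3·83 + -2·-43 + 1·18 + -3·-10 = -115

-115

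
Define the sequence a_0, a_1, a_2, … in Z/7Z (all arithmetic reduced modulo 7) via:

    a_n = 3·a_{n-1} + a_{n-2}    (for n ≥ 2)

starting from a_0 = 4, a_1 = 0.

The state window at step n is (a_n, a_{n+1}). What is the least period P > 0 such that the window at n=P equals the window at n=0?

16

n=0: window = (4, 0)
n=1: window = (0, 4)
n=2: window = (4, 5)
n=3: window = (5, 5)
n=4: window = (5, 6)
n=5: window = (6, 2)
n=6: window = (2, 5)
n=7: window = (5, 3)
n=8: window = (3, 0)
n=9: window = (0, 3)
n=10: window = (3, 2)
n=11: window = (2, 2)
n=12: window = (2, 1)
n=13: window = (1, 5)
n=14: window = (5, 2)
n=15: window = (2, 4)
n=16: window = (4, 0)
window at n=16 equals window at n=0 → period = 16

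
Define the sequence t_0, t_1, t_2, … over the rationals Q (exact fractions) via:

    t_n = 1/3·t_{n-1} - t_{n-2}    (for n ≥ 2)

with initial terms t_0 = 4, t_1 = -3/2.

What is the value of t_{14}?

t_2 = 1/3·-3/2 + -1·4 = -9/2
t_3 = 1/3·-9/2 + -1·-3/2 = 0
t_4 = 1/3·0 + -1·-9/2 = 9/2
t_5 = 1/3·9/2 + -1·0 = 3/2
t_6 = 1/3·3/2 + -1·9/2 = -4
t_7 = 1/3·-4 + -1·3/2 = -17/6
t_8 = 1/3·-17/6 + -1·-4 = 55/18
t_9 = 1/3·55/18 + -1·-17/6 = 104/27
t_10 = 1/3·104/27 + -1·55/18 = -287/162
t_11 = 1/3·-287/162 + -1·104/27 = -2159/486
t_12 = 1/3·-2159/486 + -1·-287/162 = 212/729
t_13 = 1/3·212/729 + -1·-2159/486 = 19855/4374
t_14 = 1/3·19855/4374 + -1·212/729 = 16039/13122

16039/13122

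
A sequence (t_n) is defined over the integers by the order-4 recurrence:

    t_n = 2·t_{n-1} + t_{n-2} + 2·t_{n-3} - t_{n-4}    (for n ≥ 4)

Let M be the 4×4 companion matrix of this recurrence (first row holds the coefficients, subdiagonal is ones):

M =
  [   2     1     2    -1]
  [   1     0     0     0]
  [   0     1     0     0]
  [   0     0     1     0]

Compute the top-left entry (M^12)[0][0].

79453

(M^12)[0][0] is the top entry after applying M 12 times to the unit state (1, 0, 0, 0). Equivalently it is h_{15} for the auxiliary sequence (h_n) obeying the same recurrence with h_3 = 1 and h_i = 0 for 0 ≤ i < 3:
h_4 = 2·1 + 1·0 + 2·0 + -1·0 = 2
h_5 = 2·2 + 1·1 + 2·0 + -1·0 = 5
h_6 = 2·5 + 1·2 + 2·1 + -1·0 = 14
h_7 = 2·14 + 1·5 + 2·2 + -1·1 = 36
h_8 = 2·36 + 1·14 + 2·5 + -1·2 = 94
h_9 = 2·94 + 1·36 + 2·14 + -1·5 = 247
h_10 = 2·247 + 1·94 + 2·36 + -1·14 = 646
h_11 = 2·646 + 1·247 + 2·94 + -1·36 = 1691
h_12 = 2·1691 + 1·646 + 2·247 + -1·94 = 4428
h_13 = 2·4428 + 1·1691 + 2·646 + -1·247 = 11592
h_14 = 2·11592 + 1·4428 + 2·1691 + -1·646 = 30348
h_15 = 2·30348 + 1·11592 + 2·4428 + -1·1691 = 79453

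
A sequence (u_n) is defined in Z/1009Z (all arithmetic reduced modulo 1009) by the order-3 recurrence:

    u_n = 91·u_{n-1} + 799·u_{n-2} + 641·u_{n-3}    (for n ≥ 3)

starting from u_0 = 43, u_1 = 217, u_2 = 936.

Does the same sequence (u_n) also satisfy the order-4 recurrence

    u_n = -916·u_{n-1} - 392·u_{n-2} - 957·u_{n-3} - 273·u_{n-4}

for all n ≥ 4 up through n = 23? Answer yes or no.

Terms u_0..u_23: 43, 217, 936, 575, 916, 569, 969, 895, 524, 579, 745, 578, 911, 151, 210, 257, 403, 269, 659, 471, 216, 105, 739, 17
n=4: candidate gives 916, actual u_4 = 916 ✓
n=5: candidate gives 569, actual u_5 = 569 ✓
n=6: candidate gives 969, actual u_6 = 969 ✓
n=7: candidate gives 895, actual u_7 = 895 ✓
n=8: candidate gives 524, actual u_8 = 524 ✓
n=9: candidate gives 579, actual u_9 = 579 ✓
n=10: candidate gives 745, actual u_10 = 745 ✓
n=11: candidate gives 578, actual u_11 = 578 ✓
n=12: candidate gives 911, actual u_12 = 911 ✓
n=13: candidate gives 151, actual u_13 = 151 ✓
n=14: candidate gives 210, actual u_14 = 210 ✓
n=15: candidate gives 257, actual u_15 = 257 ✓
n=16: candidate gives 403, actual u_16 = 403 ✓
n=17: candidate gives 269, actual u_17 = 269 ✓
n=18: candidate gives 659, actual u_18 = 659 ✓
n=19: candidate gives 471, actual u_19 = 471 ✓
n=20: candidate gives 216, actual u_20 = 216 ✓
n=21: candidate gives 105, actual u_21 = 105 ✓
n=22: candidate gives 739, actual u_22 = 739 ✓
n=23: candidate gives 17, actual u_23 = 17 ✓

yes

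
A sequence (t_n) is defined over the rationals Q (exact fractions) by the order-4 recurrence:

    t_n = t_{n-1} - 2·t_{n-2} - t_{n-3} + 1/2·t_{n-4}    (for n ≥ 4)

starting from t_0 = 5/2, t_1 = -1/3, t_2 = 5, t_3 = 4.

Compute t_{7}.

t_4 = 1·4 + -2·5 + -1·-1/3 + 1/2·5/2 = -53/12
t_5 = 1·-53/12 + -2·4 + -1·5 + 1/2·-1/3 = -211/12
t_6 = 1·-211/12 + -2·-53/12 + -1·4 + 1/2·5 = -41/4
t_7 = 1·-41/4 + -2·-211/12 + -1·-53/12 + 1/2·4 = 94/3

94/3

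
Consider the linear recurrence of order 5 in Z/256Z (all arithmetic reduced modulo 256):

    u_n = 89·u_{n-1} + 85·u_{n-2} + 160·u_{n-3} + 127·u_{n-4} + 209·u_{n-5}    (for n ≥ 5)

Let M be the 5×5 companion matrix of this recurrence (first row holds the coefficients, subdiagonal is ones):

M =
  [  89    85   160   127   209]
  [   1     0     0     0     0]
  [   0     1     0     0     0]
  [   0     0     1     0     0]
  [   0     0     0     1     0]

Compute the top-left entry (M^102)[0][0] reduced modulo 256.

(M^102)[0][0] is the top entry after applying M 102 times to the unit state (1, 0, 0, 0, 0). Equivalently it is h_{106} for the auxiliary sequence (h_n) obeying the same recurrence with h_4 = 1 and h_i = 0 for 0 ≤ i < 4:
h_5 = 89·1 + 85·0 + 160·0 + 127·0 + 209·0 = 89
h_6 = 89·89 + 85·1 + 160·0 + 127·0 + 209·0 = 70
h_7 = 89·70 + 85·89 + 160·1 + 127·0 + 209·0 = 131
h_8 = 89·131 + 85·70 + 160·89 + 127·1 + 209·0 = 232
h_9 = 89·232 + 85·131 + 160·70 + 127·89 + 209·1 = 223
h_10 = 89·223 + 85·232 + 160·131 + 127·70 + 209·89 = 210
Continuing the recurrence:
  h_11 = 48;  h_12 = 213;  h_13 = 70;  h_14 = 76;  h_15 = 12;  h_16 = 3
  h_17 = 38;  h_18 = 143;  h_19 = 53;  h_20 = 241;  h_21 = 15;  h_22 = 83
  h_23 = 128;  h_24 = 67;  h_25 = 221;  h_26 = 128;  h_27 = 4;  h_28 = 193
  h_29 = 195;  h_30 = 77;  h_31 = 160;  h_32 = 20;  h_33 = 130;  h_34 = 60
  h_35 = 195;  h_36 = 131;  h_37 = 156;  h_38 = 129;  h_39 = 62;  h_40 = 19
  h_41 = 40;  h_42 = 82;  h_43 = 189;  h_44 = 250;  h_45 = 70;  h_46 = 206
  h_47 = 209;  h_48 = 34;  h_49 = 203;  h_50 = 213;  h_51 = 145;  h_52 = 129
  h_53 = 149;  h_54 = 168;  h_55 = 85;  h_56 = 213;  h_57 = 130;  h_58 = 8
  h_59 = 101;  h_60 = 21;  h_61 = 57;  h_62 = 4;  h_63 = 20;  h_64 = 200
  h_65 = 24;  h_66 = 197;  h_67 = 165;  h_68 = 82;  h_69 = 155;  h_70 = 144
  h_71 = 119;  h_72 = 114;  h_73 = 252;  h_74 = 209;  h_75 = 46;  h_76 = 152
  h_77 = 212;  h_78 = 87;  h_79 = 22;  h_80 = 255;  h_81 = 153;  h_82 = 217
  h_83 = 143;  h_84 = 219;  h_85 = 84;  h_86 = 219;  h_87 = 1;  h_88 = 244
  h_89 = 128;  h_90 = 93;  h_91 = 159;  h_92 = 5;  h_93 = 92;  h_94 = 168
  h_95 = 226;  h_96 = 36;  h_97 = 71;  h_98 = 87;  h_99 = 152;  h_100 = 121
  h_101 = 134;  h_102 = 227;  h_103 = 120;  h_104 = 246
h_105 = 89·246 + 85·120 + 160·227 + 127·134 + 209·121 = 129
h_106 = 89·129 + 85·246 + 160·120 + 127·227 + 209·134 = 138

138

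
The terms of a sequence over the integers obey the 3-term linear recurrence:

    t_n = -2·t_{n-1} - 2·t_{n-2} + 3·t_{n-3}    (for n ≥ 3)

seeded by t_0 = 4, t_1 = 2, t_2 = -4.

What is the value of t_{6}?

100

t_3 = -2·-4 + -2·2 + 3·4 = 16
t_4 = -2·16 + -2·-4 + 3·2 = -18
t_5 = -2·-18 + -2·16 + 3·-4 = -8
t_6 = -2·-8 + -2·-18 + 3·16 = 100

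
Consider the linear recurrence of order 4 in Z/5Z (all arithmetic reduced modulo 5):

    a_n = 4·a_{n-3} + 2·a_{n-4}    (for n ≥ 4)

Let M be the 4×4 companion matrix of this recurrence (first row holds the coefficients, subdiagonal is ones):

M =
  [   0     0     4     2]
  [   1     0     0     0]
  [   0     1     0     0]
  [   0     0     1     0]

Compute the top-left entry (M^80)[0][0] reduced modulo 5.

1

(M^80)[0][0] is the top entry after applying M 80 times to the unit state (1, 0, 0, 0). Equivalently it is h_{83} for the auxiliary sequence (h_n) obeying the same recurrence with h_3 = 1 and h_i = 0 for 0 ≤ i < 3:
h_4 = 0·1 + 0·0 + 4·0 + 2·0 = 0
h_5 = 0·0 + 0·1 + 4·0 + 2·0 = 0
h_6 = 0·0 + 0·0 + 4·1 + 2·0 = 4
h_7 = 0·4 + 0·0 + 4·0 + 2·1 = 2
h_8 = 0·2 + 0·4 + 4·0 + 2·0 = 0
h_9 = 0·0 + 0·2 + 4·4 + 2·0 = 1
h_10 = 0·1 + 0·0 + 4·2 + 2·4 = 1
h_11 = 0·1 + 0·1 + 4·0 + 2·2 = 4
h_12 = 0·4 + 0·1 + 4·1 + 2·0 = 4
h_13 = 0·4 + 0·4 + 4·1 + 2·1 = 1
h_14 = 0·1 + 0·4 + 4·4 + 2·1 = 3
h_15 = 0·3 + 0·1 + 4·4 + 2·4 = 4
h_16 = 0·4 + 0·3 + 4·1 + 2·4 = 2
h_17 = 0·2 + 0·4 + 4·3 + 2·1 = 4
h_18 = 0·4 + 0·2 + 4·4 + 2·3 = 2
h_19 = 0·2 + 0·4 + 4·2 + 2·4 = 1
h_20 = 0·1 + 0·2 + 4·4 + 2·2 = 0
h_21 = 0·0 + 0·1 + 4·2 + 2·4 = 1
h_22 = 0·1 + 0·0 + 4·1 + 2·2 = 3
h_23 = 0·3 + 0·1 + 4·0 + 2·1 = 2
h_24 = 0·2 + 0·3 + 4·1 + 2·0 = 4
h_25 = 0·4 + 0·2 + 4·3 + 2·1 = 4
h_26 = 0·4 + 0·4 + 4·2 + 2·3 = 4
h_27 = 0·4 + 0·4 + 4·4 + 2·2 = 0
h_28 = 0·0 + 0·4 + 4·4 + 2·4 = 4
h_29 = 0·4 + 0·0 + 4·4 + 2·4 = 4
h_30 = 0·4 + 0·4 + 4·0 + 2·4 = 3
h_31 = 0·3 + 0·4 + 4·4 + 2·0 = 1
h_32 = 0·1 + 0·3 + 4·4 + 2·4 = 4
h_33 = 0·4 + 0·1 + 4·3 + 2·4 = 0
h_34 = 0·0 + 0·4 + 4·1 + 2·3 = 0
h_35 = 0·0 + 0·0 + 4·4 + 2·1 = 3
h_36 = 0·3 + 0·0 + 4·0 + 2·4 = 3
h_37 = 0·3 + 0·3 + 4·0 + 2·0 = 0
h_38 = 0·0 + 0·3 + 4·3 + 2·0 = 2
h_39 = 0·2 + 0·0 + 4·3 + 2·3 = 3
h_40 = 0·3 + 0·2 + 4·0 + 2·3 = 1
h_41 = 0·1 + 0·3 + 4·2 + 2·0 = 3
h_42 = 0·3 + 0·1 + 4·3 + 2·2 = 1
h_43 = 0·1 + 0·3 + 4·1 + 2·3 = 0
h_44 = 0·0 + 0·1 + 4·3 + 2·1 = 4
h_45 = 0·4 + 0·0 + 4·1 + 2·3 = 0
h_46 = 0·0 + 0·4 + 4·0 + 2·1 = 2
h_47 = 0·2 + 0·0 + 4·4 + 2·0 = 1
h_48 = 0·1 + 0·2 + 4·0 + 2·4 = 3
h_49 = 0·3 + 0·1 + 4·2 + 2·0 = 3
h_50 = 0·3 + 0·3 + 4·1 + 2·2 = 3
h_51 = 0·3 + 0·3 + 4·3 + 2·1 = 4
h_52 = 0·4 + 0·3 + 4·3 + 2·3 = 3
h_53 = 0·3 + 0·4 + 4·3 + 2·3 = 3
h_54 = 0·3 + 0·3 + 4·4 + 2·3 = 2
h_55 = 0·2 + 0·3 + 4·3 + 2·4 = 0
h_56 = 0·0 + 0·2 + 4·3 + 2·3 = 3
h_57 = 0·3 + 0·0 + 4·2 + 2·3 = 4
h_58 = 0·4 + 0·3 + 4·0 + 2·2 = 4
h_59 = 0·4 + 0·4 + 4·3 + 2·0 = 2
h_60 = 0·2 + 0·4 + 4·4 + 2·3 = 2
h_61 = 0·2 + 0·2 + 4·4 + 2·4 = 4
h_62 = 0·4 + 0·2 + 4·2 + 2·4 = 1
h_63 = 0·1 + 0·4 + 4·2 + 2·2 = 2
h_64 = 0·2 + 0·1 + 4·4 + 2·2 = 0
h_65 = 0·0 + 0·2 + 4·1 + 2·4 = 2
h_66 = 0·2 + 0·0 + 4·2 + 2·1 = 0
h_67 = 0·0 + 0·2 + 4·0 + 2·2 = 4
h_68 = 0·4 + 0·0 + 4·2 + 2·0 = 3
h_69 = 0·3 + 0·4 + 4·0 + 2·2 = 4
h_70 = 0·4 + 0·3 + 4·4 + 2·0 = 1
h_71 = 0·1 + 0·4 + 4·3 + 2·4 = 0
h_72 = 0·0 + 0·1 + 4·4 + 2·3 = 2
h_73 = 0·2 + 0·0 + 4·1 + 2·4 = 2
h_74 = 0·2 + 0·2 + 4·0 + 2·1 = 2
h_75 = 0·2 + 0·2 + 4·2 + 2·0 = 3
h_76 = 0·3 + 0·2 + 4·2 + 2·2 = 2
h_77 = 0·2 + 0·3 + 4·2 + 2·2 = 2
h_78 = 0·2 + 0·2 + 4·3 + 2·2 = 1
h_79 = 0·1 + 0·2 + 4·2 + 2·3 = 4
h_80 = 0·4 + 0·1 + 4·2 + 2·2 = 2
h_81 = 0·2 + 0·4 + 4·1 + 2·2 = 3
h_82 = 0·3 + 0·2 + 4·4 + 2·1 = 3
h_83 = 0·3 + 0·3 + 4·2 + 2·4 = 1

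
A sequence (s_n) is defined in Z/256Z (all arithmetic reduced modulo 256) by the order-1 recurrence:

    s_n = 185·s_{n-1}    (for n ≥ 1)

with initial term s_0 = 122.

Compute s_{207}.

74

s_1 = 185·122 = 42
s_2 = 185·42 = 90
s_3 = 185·90 = 10
s_4 = 185·10 = 58
s_5 = 185·58 = 234
s_6 = 185·234 = 26
s_7 = 185·26 = 202
s_8 = 185·202 = 250
s_9 = 185·250 = 170
s_10 = 185·170 = 218
s_11 = 185·218 = 138
s_12 = 185·138 = 186
s_13 = 185·186 = 106
s_14 = 185·106 = 154
s_15 = 185·154 = 74
s_16 = 185·74 = 122
(s_16) = (122) = (s_0), so the sequence has period 16.
207 ≡ 15 (mod 16), hence s_207 = s_15 = 74.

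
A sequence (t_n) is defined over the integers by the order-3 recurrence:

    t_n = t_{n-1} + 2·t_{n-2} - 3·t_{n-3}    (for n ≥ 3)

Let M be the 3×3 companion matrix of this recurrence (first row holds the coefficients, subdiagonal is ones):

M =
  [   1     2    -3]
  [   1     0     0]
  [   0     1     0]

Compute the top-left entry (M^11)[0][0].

-75

(M^11)[0][0] is the top entry after applying M 11 times to the unit state (1, 0, 0). Equivalently it is h_{13} for the auxiliary sequence (h_n) obeying the same recurrence with h_2 = 1 and h_i = 0 for 0 ≤ i < 2:
h_3 = 1·1 + 2·0 + -3·0 = 1
h_4 = 1·1 + 2·1 + -3·0 = 3
h_5 = 1·3 + 2·1 + -3·1 = 2
h_6 = 1·2 + 2·3 + -3·1 = 5
h_7 = 1·5 + 2·2 + -3·3 = 0
h_8 = 1·0 + 2·5 + -3·2 = 4
h_9 = 1·4 + 2·0 + -3·5 = -11
h_10 = 1·-11 + 2·4 + -3·0 = -3
h_11 = 1·-3 + 2·-11 + -3·4 = -37
h_12 = 1·-37 + 2·-3 + -3·-11 = -10
h_13 = 1·-10 + 2·-37 + -3·-3 = -75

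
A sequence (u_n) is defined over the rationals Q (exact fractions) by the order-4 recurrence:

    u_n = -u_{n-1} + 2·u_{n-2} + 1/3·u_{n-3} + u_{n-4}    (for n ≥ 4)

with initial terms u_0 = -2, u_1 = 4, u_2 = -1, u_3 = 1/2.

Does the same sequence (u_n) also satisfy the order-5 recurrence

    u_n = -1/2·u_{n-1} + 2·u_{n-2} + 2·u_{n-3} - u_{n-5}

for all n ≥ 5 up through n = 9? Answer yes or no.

Terms u_0..u_9: -2, 4, -1, 1/2, -19/6, 47/6, -15, 271/9, -182/3, 2227/18
n=5: candidate gives 31/12, actual u_5 = 47/6 ✗

no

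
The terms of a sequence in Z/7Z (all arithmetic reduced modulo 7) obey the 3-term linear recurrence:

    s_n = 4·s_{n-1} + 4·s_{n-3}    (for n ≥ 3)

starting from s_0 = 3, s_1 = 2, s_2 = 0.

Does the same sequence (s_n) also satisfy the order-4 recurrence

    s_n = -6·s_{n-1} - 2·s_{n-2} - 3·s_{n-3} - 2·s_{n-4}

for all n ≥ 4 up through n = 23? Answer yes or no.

yes

Terms s_0..s_23: 3, 2, 0, 5, 0, 0, 6, 3, 5, 2, 6, 2, 2, 4, 3, 6, 5, 4, 5, 5, 1, 3, 4, 6
n=4: candidate gives 0, actual s_4 = 0 ✓
n=5: candidate gives 0, actual s_5 = 0 ✓
n=6: candidate gives 6, actual s_6 = 6 ✓
n=7: candidate gives 3, actual s_7 = 3 ✓
n=8: candidate gives 5, actual s_8 = 5 ✓
n=9: candidate gives 2, actual s_9 = 2 ✓
n=10: candidate gives 6, actual s_10 = 6 ✓
n=11: candidate gives 2, actual s_11 = 2 ✓
n=12: candidate gives 2, actual s_12 = 2 ✓
n=13: candidate gives 4, actual s_13 = 4 ✓
n=14: candidate gives 3, actual s_14 = 3 ✓
n=15: candidate gives 6, actual s_15 = 6 ✓
n=16: candidate gives 5, actual s_16 = 5 ✓
n=17: candidate gives 4, actual s_17 = 4 ✓
n=18: candidate gives 5, actual s_18 = 5 ✓
n=19: candidate gives 5, actual s_19 = 5 ✓
n=20: candidate gives 1, actual s_20 = 1 ✓
n=21: candidate gives 3, actual s_21 = 3 ✓
n=22: candidate gives 4, actual s_22 = 4 ✓
n=23: candidate gives 6, actual s_23 = 6 ✓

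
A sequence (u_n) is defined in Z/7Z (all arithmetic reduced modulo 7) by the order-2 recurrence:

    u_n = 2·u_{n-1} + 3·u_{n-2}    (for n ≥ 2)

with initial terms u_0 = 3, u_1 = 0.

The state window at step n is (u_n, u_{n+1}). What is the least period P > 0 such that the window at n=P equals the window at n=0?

n=0: window = (3, 0)
n=1: window = (0, 2)
n=2: window = (2, 4)
n=3: window = (4, 0)
n=4: window = (0, 5)
n=5: window = (5, 3)
n=6: window = (3, 0)
window at n=6 equals window at n=0 → period = 6

6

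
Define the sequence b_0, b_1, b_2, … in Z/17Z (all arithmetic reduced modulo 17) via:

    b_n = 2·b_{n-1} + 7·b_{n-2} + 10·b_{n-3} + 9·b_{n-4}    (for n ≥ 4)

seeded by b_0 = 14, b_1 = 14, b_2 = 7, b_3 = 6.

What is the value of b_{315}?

b_4 = 2·6 + 7·7 + 10·14 + 9·14 = 4
b_5 = 2·4 + 7·6 + 10·7 + 9·14 = 8
b_6 = 2·8 + 7·4 + 10·6 + 9·7 = 14
b_7 = 2·14 + 7·8 + 10·4 + 9·6 = 8
b_8 = 2·8 + 7·14 + 10·8 + 9·4 = 9
b_9 = 2·9 + 7·8 + 10·14 + 9·8 = 14
b_10 = 2·14 + 7·9 + 10·8 + 9·14 = 8
b_11 = 2·8 + 7·14 + 10·9 + 9·8 = 4
b_12 = 2·4 + 7·8 + 10·14 + 9·9 = 13
b_13 = 2·13 + 7·4 + 10·8 + 9·14 = 5
b_14 = 2·5 + 7·13 + 10·4 + 9·8 = 9
b_15 = 2·9 + 7·5 + 10·13 + 9·4 = 15
b_16 = 2·15 + 7·9 + 10·5 + 9·13 = 5
b_17 = 2·5 + 7·15 + 10·9 + 9·5 = 12
b_18 = 2·12 + 7·5 + 10·15 + 9·9 = 1
b_19 = 2·1 + 7·12 + 10·5 + 9·15 = 16
b_20 = 2·16 + 7·1 + 10·12 + 9·5 = 0
b_21 = 2·0 + 7·16 + 10·1 + 9·12 = 9
b_22 = 2·9 + 7·0 + 10·16 + 9·1 = 0
b_23 = 2·0 + 7·9 + 10·0 + 9·16 = 3
b_24 = 2·3 + 7·0 + 10·9 + 9·0 = 11
b_25 = 2·11 + 7·3 + 10·0 + 9·9 = 5
b_26 = 2·5 + 7·11 + 10·3 + 9·0 = 15
b_27 = 2·15 + 7·5 + 10·11 + 9·3 = 15
b_28 = 2·15 + 7·15 + 10·5 + 9·11 = 12
b_29 = 2·12 + 7·15 + 10·15 + 9·5 = 1
b_30 = 2·1 + 7·12 + 10·15 + 9·15 = 14
b_31 = 2·14 + 7·1 + 10·12 + 9·15 = 1
b_32 = 2·1 + 7·14 + 10·1 + 9·12 = 14
b_33 = 2·14 + 7·1 + 10·14 + 9·1 = 14
b_34 = 2·14 + 7·14 + 10·1 + 9·14 = 7
b_35 = 2·7 + 7·14 + 10·14 + 9·1 = 6
(b_32, b_33, b_34, b_35) = (14, 14, 7, 6) = (b_0, b_1, b_2, b_3), so the sequence has period 32.
315 ≡ 27 (mod 32), hence b_315 = b_27 = 15.

15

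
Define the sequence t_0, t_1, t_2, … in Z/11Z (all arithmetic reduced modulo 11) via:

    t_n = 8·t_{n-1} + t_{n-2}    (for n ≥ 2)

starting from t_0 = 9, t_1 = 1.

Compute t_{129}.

t_2 = 8·1 + 1·9 = 6
t_3 = 8·6 + 1·1 = 5
t_4 = 8·5 + 1·6 = 2
t_5 = 8·2 + 1·5 = 10
t_6 = 8·10 + 1·2 = 5
t_7 = 8·5 + 1·10 = 6
t_8 = 8·6 + 1·5 = 9
t_9 = 8·9 + 1·6 = 1
(t_8, t_9) = (9, 1) = (t_0, t_1), so the sequence has period 8.
129 ≡ 1 (mod 8), hence t_129 = t_1 = 1.

1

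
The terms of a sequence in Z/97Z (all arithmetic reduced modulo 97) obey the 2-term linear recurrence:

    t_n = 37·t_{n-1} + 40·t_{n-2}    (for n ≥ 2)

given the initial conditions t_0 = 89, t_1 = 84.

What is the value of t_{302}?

22

t_2 = 37·84 + 40·89 = 72
t_3 = 37·72 + 40·84 = 10
t_4 = 37·10 + 40·72 = 49
t_5 = 37·49 + 40·10 = 79
t_6 = 37·79 + 40·49 = 33
t_7 = 37·33 + 40·79 = 16
Continuing the recurrence:
  t_8 = 69;  t_9 = 89;  t_10 = 39;  t_11 = 56;  t_12 = 43;  t_13 = 48
  t_14 = 4;  t_15 = 31;  t_16 = 46;  t_17 = 32;  t_18 = 17;  t_19 = 66
  t_20 = 18;  t_21 = 8;  t_22 = 46;  t_23 = 82;  t_24 = 24;  t_25 = 94
  t_26 = 73;  t_27 = 59;  t_28 = 59;  t_29 = 81;  t_30 = 22;  t_31 = 77
  t_32 = 43;  t_33 = 15;  t_34 = 44;  t_35 = 94;  t_36 = 0;  t_37 = 74
  t_38 = 22;  t_39 = 88;  t_40 = 62;  t_41 = 91;  t_42 = 27;  t_43 = 80
  t_44 = 63;  t_45 = 2;  t_46 = 72;  t_47 = 28;  t_48 = 36;  t_49 = 27
  t_50 = 14;  t_51 = 46;  t_52 = 31;  t_53 = 77;  t_54 = 15;  t_55 = 46
  t_56 = 71;  t_57 = 5;  t_58 = 18;  t_59 = 90;  t_60 = 73;  t_61 = 93
  t_62 = 56;  t_63 = 69;  t_64 = 40;  t_65 = 69;  t_66 = 79;  t_67 = 57
  t_68 = 31;  t_69 = 32;  t_70 = 96;  t_71 = 79;  t_72 = 70;  t_73 = 27
  t_74 = 16;  t_75 = 23;  t_76 = 36;  t_77 = 21;  t_78 = 83;  t_79 = 31
  t_80 = 5;  t_81 = 67;  t_82 = 60;  t_83 = 50;  t_84 = 79;  t_85 = 73
  t_86 = 41;  t_87 = 72;  t_88 = 36;  t_89 = 41;  t_90 = 47;  t_91 = 81
  t_92 = 27;  t_93 = 68;  t_94 = 7;  t_95 = 69;  t_96 = 20;  t_97 = 8
  t_98 = 29;  t_99 = 35;  t_100 = 30;  t_101 = 85;  t_102 = 77;  t_103 = 41
  t_104 = 38;  t_105 = 39;  t_106 = 53;  t_107 = 29;  t_108 = 89;  t_109 = 88
  t_110 = 26;  t_111 = 20;  t_112 = 34;  t_113 = 21;  t_114 = 3;  t_115 = 78
  t_116 = 96;  t_117 = 76;  t_118 = 56;  t_119 = 68;  t_120 = 3;  t_121 = 18
  t_122 = 10;  t_123 = 23;  t_124 = 87;  t_125 = 65;  t_126 = 65;  t_127 = 58
  t_128 = 90;  t_129 = 24;  t_130 = 26;  t_131 = 79;  t_132 = 83;  t_133 = 23
  t_134 = 0;  t_135 = 47;  t_136 = 90;  t_137 = 69;  t_138 = 42;  t_139 = 46
  t_140 = 84;  t_141 = 1;  t_142 = 2;  t_143 = 17;  t_144 = 30;  t_145 = 44
  t_146 = 15;  t_147 = 84;  t_148 = 22;  t_149 = 3;  t_150 = 21;  t_151 = 24
  t_152 = 79;  t_153 = 3;  t_154 = 70;  t_155 = 91;  t_156 = 56;  t_157 = 86
  t_158 = 87;  t_159 = 63;  t_160 = 88;  t_161 = 53;  t_162 = 49;  t_163 = 53
  t_164 = 41;  t_165 = 48;  t_166 = 21;  t_167 = 78;  t_168 = 40;  t_169 = 41
  t_170 = 13;  t_171 = 84;  t_172 = 39;  t_173 = 50;  t_174 = 15;  t_175 = 33
  t_176 = 75;  t_177 = 21;  t_178 = 91;  t_179 = 36;  t_180 = 25;  t_181 = 37
  t_182 = 41;  t_183 = 87;  t_184 = 9;  t_185 = 30;  t_186 = 15;  t_187 = 9
  t_188 = 60;  t_189 = 58;  t_190 = 84;  t_191 = 93;  t_192 = 11;  t_193 = 53
  t_194 = 73;  t_195 = 68;  t_196 = 4;  t_197 = 55;  t_198 = 61;  t_199 = 92
  t_200 = 24;  t_201 = 9;  t_202 = 32;  t_203 = 89;  t_204 = 14;  t_205 = 4
  t_206 = 29;  t_207 = 69;  t_208 = 27;  t_209 = 73;  t_210 = 95;  t_211 = 33
  t_212 = 74;  t_213 = 81;  t_214 = 40;  t_215 = 64;  t_216 = 88;  t_217 = 93
  t_218 = 74;  t_219 = 56;  t_220 = 85;  t_221 = 50;  t_222 = 12;  t_223 = 19
  t_224 = 19;  t_225 = 8;  t_226 = 86;  t_227 = 10;  t_228 = 27;  t_229 = 41
  t_230 = 75;  t_231 = 50;  t_232 = 0;  t_233 = 60;  t_234 = 86;  t_235 = 53
  t_236 = 66;  t_237 = 3;  t_238 = 35;  t_239 = 57;  t_240 = 17;  t_241 = 96
  t_242 = 61;  t_243 = 83;  t_244 = 79;  t_245 = 35;  t_246 = 90;  t_247 = 74
  t_248 = 33;  t_249 = 10;  t_250 = 41;  t_251 = 74;  t_252 = 13;  t_253 = 46
  t_254 = 88;  t_255 = 52;  t_256 = 12;  t_257 = 2;  t_258 = 69;  t_259 = 14
  t_260 = 77;  t_261 = 14;  t_262 = 9;  t_263 = 20;  t_264 = 33;  t_265 = 81
  t_266 = 49;  t_267 = 9;  t_268 = 62;  t_269 = 35;  t_270 = 89;  t_271 = 37
  t_272 = 79;  t_273 = 38;  t_274 = 7;  t_275 = 33;  t_276 = 46;  t_277 = 15
  t_278 = 67;  t_279 = 72;  t_280 = 9;  t_281 = 12;  t_282 = 28;  t_283 = 61
  t_284 = 79;  t_285 = 28;  t_286 = 25;  t_287 = 8;  t_288 = 35;  t_289 = 63
  t_290 = 45;  t_291 = 14;  t_292 = 87;  t_293 = 93;  t_294 = 34;  t_295 = 31
  t_296 = 82;  t_297 = 6;  t_298 = 10;  t_299 = 28;  t_300 = 78
t_301 = 37·78 + 40·28 = 29
t_302 = 37·29 + 40·78 = 22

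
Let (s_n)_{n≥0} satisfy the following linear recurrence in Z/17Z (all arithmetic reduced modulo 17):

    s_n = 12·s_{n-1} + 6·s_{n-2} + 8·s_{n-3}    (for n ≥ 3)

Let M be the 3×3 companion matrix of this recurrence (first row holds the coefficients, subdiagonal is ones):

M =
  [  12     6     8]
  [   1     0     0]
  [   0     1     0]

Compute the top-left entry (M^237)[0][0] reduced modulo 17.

14

(M^237)[0][0] is the top entry after applying M 237 times to the unit state (1, 0, 0). Equivalently it is h_{239} for the auxiliary sequence (h_n) obeying the same recurrence with h_2 = 1 and h_i = 0 for 0 ≤ i < 2:
h_3 = 12·1 + 6·0 + 8·0 = 12
h_4 = 12·12 + 6·1 + 8·0 = 14
h_5 = 12·14 + 6·12 + 8·1 = 10
h_6 = 12·10 + 6·14 + 8·12 = 11
h_7 = 12·11 + 6·10 + 8·14 = 15
h_8 = 12·15 + 6·11 + 8·10 = 3
Continuing the recurrence:
  h_9 = 10;  h_10 = 3;  h_11 = 1;  h_12 = 8;  h_13 = 7;  h_14 = 4
  h_15 = 1;  h_16 = 7;  h_17 = 3;  h_18 = 1;  h_19 = 1;  h_20 = 8
  h_21 = 8;  h_22 = 16;  h_23 = 15;  h_24 = 0;  h_25 = 14;  h_26 = 16
  h_27 = 4;  h_28 = 1;  h_29 = 11;  h_30 = 0;  h_31 = 6;  h_32 = 7
  h_33 = 1;  h_34 = 0;  h_35 = 11;  h_36 = 4;  h_37 = 12;  h_38 = 1
  h_39 = 14;  h_40 = 15;  h_41 = 0;  h_42 = 15;  h_43 = 11;  h_44 = 1
  h_45 = 11;  h_46 = 5;  h_47 = 15;  h_48 = 9;  h_49 = 0;  h_50 = 4
  h_51 = 1;  h_52 = 2;  h_53 = 11;  h_54 = 16;  h_55 = 2;  h_56 = 4
  h_57 = 1;  h_58 = 1;  h_59 = 16;  h_60 = 2;  h_61 = 9;  h_62 = 10
  h_63 = 3;  h_64 = 15;  h_65 = 6;  h_66 = 16;  h_67 = 8;  h_68 = 2
  h_69 = 13;  h_70 = 11;  h_71 = 5;  h_72 = 9;  h_73 = 5;  h_74 = 1
  h_75 = 12;  h_76 = 3;  h_77 = 14;  h_78 = 10;  h_79 = 7;  h_80 = 1
  h_81 = 15;  h_82 = 4;  h_83 = 10;  h_84 = 9;  h_85 = 13;  h_86 = 1
  h_87 = 9;  h_88 = 14;  h_89 = 9;  h_90 = 9;  h_91 = 2;  h_92 = 14
  h_93 = 14;  h_94 = 13;  h_95 = 12;  h_96 = 11;  h_97 = 2;  h_98 = 16
  h_99 = 3;  h_100 = 12;  h_101 = 1;  h_102 = 6;  h_103 = 4;  h_104 = 7
  h_105 = 3;  h_106 = 8;  h_107 = 0;  h_108 = 4;  h_109 = 10;  h_110 = 8
  h_111 = 1;  h_112 = 4;  h_113 = 16;  h_114 = 3;  h_115 = 11;  h_116 = 6
  h_117 = 9;  h_118 = 11;  h_119 = 13;  h_120 = 5;  h_121 = 5;  h_122 = 7
  h_123 = 1;  h_124 = 9;  h_125 = 0;  h_126 = 11;  h_127 = 0;  h_128 = 15
  h_129 = 13;  h_130 = 8;  h_131 = 5;  h_132 = 8;  h_133 = 3;  h_134 = 5
  h_135 = 6;  h_136 = 7;  h_137 = 7;  h_138 = 4;  h_139 = 10;  h_140 = 13
  h_141 = 10;  h_142 = 6;  h_143 = 15;  h_144 = 7;  h_145 = 1;  h_146 = 4
  h_147 = 8;  h_148 = 9;  h_149 = 1;  h_150 = 11;  h_151 = 6;  h_152 = 10
  h_153 = 6;  h_154 = 10;  h_155 = 15;  h_156 = 16;  h_157 = 5;  h_158 = 4
  h_159 = 2;  h_160 = 3;  h_161 = 12;  h_162 = 8;  h_163 = 5;  h_164 = 0
  h_165 = 9;  h_166 = 12;  h_167 = 11;  h_168 = 4;  h_169 = 6;  h_170 = 14
  h_171 = 15;  h_172 = 6;  h_173 = 2;  h_174 = 10;  h_175 = 10;  h_176 = 9
  h_177 = 10;  h_178 = 16;  h_179 = 1;  h_180 = 1;  h_181 = 10;  h_182 = 15
  h_183 = 10;  h_184 = 1;  h_185 = 5;  h_186 = 10;  h_187 = 5;  h_188 = 7
  h_189 = 7;  h_190 = 13;  h_191 = 16;  h_192 = 3;  h_193 = 15;  h_194 = 3
  h_195 = 14;  h_196 = 0;  h_197 = 6;  h_198 = 14;  h_199 = 0;  h_200 = 13
  h_201 = 13;  h_202 = 13;  h_203 = 15;  h_204 = 5;  h_205 = 16;  h_206 = 2
  h_207 = 7;  h_208 = 3;  h_209 = 9;  h_210 = 12;  h_211 = 1;  h_212 = 3
  h_213 = 2;  h_214 = 16;  h_215 = 7;  h_216 = 9;  h_217 = 6;  h_218 = 12
  h_219 = 14;  h_220 = 16;  h_221 = 15;  h_222 = 14;  h_223 = 12;  h_224 = 8
  h_225 = 8;  h_226 = 2;  h_227 = 0;  h_228 = 8;  h_229 = 10;  h_230 = 15
  h_231 = 15;  h_232 = 10;  h_233 = 7;  h_234 = 9;  h_235 = 9;  h_236 = 14
  h_237 = 5
h_238 = 12·5 + 6·14 + 8·9 = 12
h_239 = 12·12 + 6·5 + 8·14 = 14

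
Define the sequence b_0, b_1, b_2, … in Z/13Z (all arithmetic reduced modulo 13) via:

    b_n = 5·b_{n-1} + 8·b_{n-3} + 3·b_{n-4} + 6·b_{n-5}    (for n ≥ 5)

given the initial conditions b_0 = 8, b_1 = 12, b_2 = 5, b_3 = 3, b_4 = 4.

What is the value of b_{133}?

5

b_5 = 5·4 + 0·3 + 8·5 + 3·12 + 6·8 = 1
b_6 = 5·1 + 0·4 + 8·3 + 3·5 + 6·12 = 12
b_7 = 5·12 + 0·1 + 8·4 + 3·3 + 6·5 = 1
b_8 = 5·1 + 0·12 + 8·1 + 3·4 + 6·3 = 4
b_9 = 5·4 + 0·1 + 8·12 + 3·1 + 6·4 = 0
b_10 = 5·0 + 0·4 + 8·1 + 3·12 + 6·1 = 11
Continuing the recurrence:
  b_11 = 6;  b_12 = 9;  b_13 = 1;  b_14 = 8;  b_15 = 1;  b_16 = 11
  b_17 = 7;  b_18 = 8;  b_19 = 10;  b_20 = 2;  b_21 = 5;  b_22 = 2
  b_23 = 0;  b_24 = 2;  b_25 = 1;  b_26 = 2;  b_27 = 12;  b_28 = 9
  b_29 = 11;  b_30 = 7;  b_31 = 12;  b_32 = 0;  b_33 = 0;  b_34 = 1
  b_35 = 5;  b_36 = 6;  b_37 = 12;  b_38 = 12;  b_39 = 12;  b_40 = 9
  b_41 = 5;  b_42 = 8;  b_43 = 12;  b_44 = 4;  b_45 = 10;  b_46 = 5
  b_47 = 11;  b_48 = 11;  b_49 = 6;  b_50 = 11;  b_51 = 11;  b_52 = 7
  b_53 = 12;  b_54 = 9;  b_55 = 5;  b_56 = 0;  b_57 = 7;  b_58 = 5
  b_59 = 3;  b_60 = 10;  b_61 = 7;  b_62 = 12;  b_63 = 10;  b_64 = 11
  b_65 = 11;  b_66 = 5;  b_67 = 7;  b_68 = 8;  b_69 = 10;  b_70 = 5
  b_71 = 10;  b_72 = 1;  b_73 = 6;  b_74 = 3;  b_75 = 5;  b_76 = 6
  b_77 = 0;  b_78 = 7;  b_79 = 12;  b_80 = 4;  b_81 = 8;  b_82 = 1
  b_83 = 11;  b_84 = 8;  b_85 = 5;  b_86 = 8;  b_87 = 0;  b_88 = 0
  b_89 = 10;  b_90 = 0;  b_91 = 9;  b_92 = 8;  b_93 = 5;  b_94 = 1
  b_95 = 5;  b_96 = 0;  b_97 = 6;  b_98 = 12;  b_99 = 3;  b_100 = 2
  b_101 = 7;  b_102 = 1;  b_103 = 11;  b_104 = 5;  b_105 = 1;  b_106 = 8
  b_107 = 2;  b_108 = 8;  b_109 = 7;  b_110 = 3;  b_111 = 3;  b_112 = 3
  b_113 = 4;  b_114 = 4;  b_115 = 6;  b_116 = 11;  b_117 = 0;  b_118 = 6
  b_119 = 4;  b_120 = 11;  b_121 = 0;  b_122 = 11;  b_123 = 9;  b_124 = 11
  b_125 = 1;  b_126 = 6;  b_127 = 3;  b_128 = 6;  b_129 = 4;  b_130 = 3
  b_131 = 4
b_132 = 5·4 + 0·3 + 8·4 + 3·6 + 6·3 = 10
b_133 = 5·10 + 0·4 + 8·3 + 3·4 + 6·6 = 5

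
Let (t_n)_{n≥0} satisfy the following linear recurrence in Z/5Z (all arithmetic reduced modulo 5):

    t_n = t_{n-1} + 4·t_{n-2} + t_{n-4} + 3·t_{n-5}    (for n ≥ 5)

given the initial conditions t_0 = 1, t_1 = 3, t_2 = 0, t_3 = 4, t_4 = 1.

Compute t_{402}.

1

t_5 = 1·1 + 4·4 + 0·0 + 1·3 + 3·1 = 3
t_6 = 1·3 + 4·1 + 0·4 + 1·0 + 3·3 = 1
t_7 = 1·1 + 4·3 + 0·1 + 1·4 + 3·0 = 2
t_8 = 1·2 + 4·1 + 0·3 + 1·1 + 3·4 = 4
t_9 = 1·4 + 4·2 + 0·1 + 1·3 + 3·1 = 3
t_10 = 1·3 + 4·4 + 0·2 + 1·1 + 3·3 = 4
Continuing the recurrence:
  t_11 = 1;  t_12 = 2;  t_13 = 1;  t_14 = 2;  t_15 = 4;  t_16 = 2
  t_17 = 0;  t_18 = 3;  t_19 = 3;  t_20 = 4;  t_21 = 2;  t_22 = 1
  t_23 = 1;  t_24 = 3;  t_25 = 1;  t_26 = 0;  t_27 = 3;  t_28 = 4
  t_29 = 1;  t_30 = 0;  t_31 = 2;  t_32 = 0;  t_33 = 1;  t_34 = 4
  t_35 = 0;  t_36 = 2;  t_37 = 3;  t_38 = 3;  t_39 = 2;  t_40 = 1
  t_41 = 3;  t_42 = 4;  t_43 = 2;  t_44 = 0;  t_45 = 4;  t_46 = 2
  t_47 = 2;  t_48 = 1;  t_49 = 3;  t_50 = 1;  t_51 = 1;  t_52 = 2
  t_53 = 2;  t_54 = 0;  t_55 = 2;  t_56 = 2;  t_57 = 3;  t_58 = 2
  t_59 = 1;  t_60 = 2;  t_61 = 0;  t_62 = 4;  t_63 = 1;  t_64 = 2
  t_65 = 2;  t_66 = 4;  t_67 = 0;  t_68 = 1;  t_69 = 4;  t_70 = 3
  t_71 = 1;  t_72 = 4;  t_73 = 0;  t_74 = 1;  t_75 = 1;  t_76 = 2
  t_77 = 3;  t_78 = 2;  t_79 = 3;  t_80 = 1;  t_81 = 2;  t_82 = 2
  t_83 = 4;  t_84 = 2;  t_85 = 3;  t_86 = 4;  t_87 = 1;  t_88 = 1
  t_89 = 4;  t_90 = 1;  t_91 = 0;  t_92 = 3;  t_93 = 0;  t_94 = 0
  t_95 = 3;  t_96 = 1;  t_97 = 2;  t_98 = 1;  t_99 = 2;  t_100 = 1
  t_101 = 4;  t_102 = 0;  t_103 = 1;  t_104 = 3;  t_105 = 4;  t_106 = 3
  t_107 = 0;  t_108 = 3;  t_109 = 1;  t_110 = 3;  t_111 = 1;  t_112 = 1
  t_113 = 0;  t_114 = 0;  t_115 = 0;  t_116 = 4;  t_117 = 2;  t_118 = 3
  t_119 = 1;  t_120 = 2;  t_121 = 0;  t_122 = 2;  t_123 = 2;  t_124 = 0
  t_125 = 4;  t_126 = 1;  t_127 = 0;  t_128 = 0;  t_129 = 4;  t_130 = 2
  t_131 = 1;  t_132 = 4;  t_133 = 2;  t_134 = 2;  t_135 = 2;  t_136 = 2
  t_137 = 4;  t_138 = 0;  t_139 = 4;  t_140 = 2;  t_141 = 3;  t_142 = 3
  t_143 = 4;  t_144 = 0;  t_145 = 0;  t_146 = 2;  t_147 = 0;  t_148 = 0
  t_149 = 0;  t_150 = 2;  t_151 = 3;  t_152 = 1;  t_153 = 3;  t_154 = 4
  t_155 = 0;  t_156 = 1;  t_157 = 2;  t_158 = 4;  t_159 = 4;  t_160 = 1
  t_161 = 2;  t_162 = 1;  t_163 = 0;  t_164 = 2;  t_165 = 2;  t_166 = 2
  t_167 = 3;  t_168 = 3;  t_169 = 3;  t_170 = 3;  t_171 = 4;  t_172 = 3
  t_173 = 1;  t_174 = 0;  t_175 = 2;  t_176 = 2;  t_177 = 0;  t_178 = 1
  t_179 = 3;  t_180 = 0;  t_181 = 3;  t_182 = 4;  t_183 = 2;  t_184 = 2
  t_185 = 3;  t_186 = 4;  t_187 = 0;  t_188 = 4;  t_189 = 3;  t_190 = 2
  t_191 = 1;  t_192 = 3;  t_193 = 2;  t_194 = 0;  t_195 = 0;  t_196 = 1
  t_197 = 2;  t_198 = 2;  t_199 = 0;  t_200 = 4;  t_201 = 4;  t_202 = 3
  t_203 = 0;  t_204 = 1;  t_205 = 2;  t_206 = 1;  t_207 = 3;  t_208 = 3
  t_209 = 0;  t_210 = 4;  t_211 = 0;  t_212 = 3;  t_213 = 2;  t_214 = 3
  t_215 = 3;  t_216 = 3;  t_217 = 1;  t_218 = 2;  t_219 = 3;  t_220 = 3
  t_221 = 0;  t_222 = 2;  t_223 = 1;  t_224 = 1;  t_225 = 4;  t_226 = 0
  t_227 = 3;  t_228 = 2;  t_229 = 1;  t_230 = 1;  t_231 = 3;  t_232 = 3
  t_233 = 2;  t_234 = 3;  t_235 = 2;  t_236 = 1;  t_237 = 0;  t_238 = 3
  t_239 = 4;  t_240 = 3;  t_241 = 2;  t_242 = 2;  t_243 = 3;  t_244 = 1
  t_245 = 4;  t_246 = 1;  t_247 = 1;  t_248 = 0;  t_249 = 1;  t_250 = 4
  t_251 = 2;  t_252 = 1;  t_253 = 0;  t_254 = 1;  t_255 = 0;  t_256 = 1
  t_257 = 4;  t_258 = 4;  t_259 = 3;  t_260 = 0;  t_261 = 4;  t_262 = 0
  t_263 = 1;  t_264 = 0;  t_265 = 3;  t_266 = 0;  t_267 = 3;  t_268 = 1
  t_269 = 1;  t_270 = 4;  t_271 = 1;  t_272 = 2;  t_273 = 0;  t_274 = 0
  t_275 = 3;  t_276 = 3;  t_277 = 1;  t_278 = 3;  t_279 = 0;  t_280 = 4
  t_281 = 4;  t_282 = 1;  t_283 = 1;  t_284 = 4;  t_285 = 4;  t_286 = 3
  t_287 = 3;  t_288 = 2;  t_289 = 0;  t_290 = 3;  t_291 = 0;  t_292 = 3
  t_293 = 4;  t_294 = 4;  t_295 = 4;  t_296 = 3;  t_297 = 2;  t_298 = 0
  t_299 = 4;  t_300 = 4;  t_301 = 1;  t_302 = 3;  t_303 = 1;  t_304 = 4
  t_305 = 1;  t_306 = 3;  t_307 = 2;  t_308 = 1;  t_309 = 2;  t_310 = 2
  t_311 = 1;  t_312 = 1;  t_313 = 0;  t_314 = 2;  t_315 = 4;  t_316 = 1
  t_317 = 0;  t_318 = 1;  t_319 = 1;  t_320 = 3;  t_321 = 0;  t_322 = 3
  t_323 = 2;  t_324 = 0;  t_325 = 2;  t_326 = 0;  t_327 = 4;  t_328 = 0
  t_329 = 3;  t_330 = 4;  t_331 = 0;  t_332 = 3;  t_333 = 1;  t_334 = 1
  t_335 = 2;  t_336 = 4;  t_337 = 2;  t_338 = 2;  t_339 = 0;  t_340 = 3
  t_341 = 2;  t_342 = 2;  t_343 = 1;  t_344 = 2;  t_345 = 2;  t_346 = 3
  t_347 = 3;  t_348 = 0;  t_349 = 0;  t_350 = 4;  t_351 = 1;  t_352 = 1
  t_353 = 0;  t_354 = 3;  t_355 = 1;  t_356 = 2;  t_357 = 4;  t_358 = 0
  t_359 = 1;  t_360 = 1;  t_361 = 0;  t_362 = 1;  t_363 = 2;  t_364 = 0
  t_365 = 1;  t_366 = 2;  t_367 = 1;  t_368 = 0;  t_369 = 0;  t_370 = 0
  t_371 = 2;  t_372 = 0;  t_373 = 3;  t_374 = 3;  t_375 = 2;  t_376 = 0
  t_377 = 1;  t_378 = 3;  t_379 = 3;  t_380 = 1;  t_381 = 4;  t_382 = 4
  t_383 = 2;  t_384 = 3;  t_385 = 3;  t_386 = 1;  t_387 = 2;  t_388 = 0
  t_389 = 0;  t_390 = 0;  t_391 = 0;  t_392 = 1;  t_393 = 1;  t_394 = 0
  t_395 = 4;  t_396 = 0;  t_397 = 0;  t_398 = 3;  t_399 = 2;  t_400 = 1
t_401 = 1·1 + 4·2 + 0·3 + 1·0 + 3·0 = 4
t_402 = 1·4 + 4·1 + 0·2 + 1·3 + 3·0 = 1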